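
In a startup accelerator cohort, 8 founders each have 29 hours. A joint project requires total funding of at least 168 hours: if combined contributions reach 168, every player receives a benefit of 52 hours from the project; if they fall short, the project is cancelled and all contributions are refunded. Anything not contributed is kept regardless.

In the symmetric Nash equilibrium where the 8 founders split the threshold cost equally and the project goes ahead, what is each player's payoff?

60 hours

Equal share of the threshold: 168/8 = 21.
At this profile no one gains by cutting their contribution: any cut drops the total below 168, the project is cancelled, contributions are refunded, and the deviator ends with 29, which is less than 29 − 21 + 52 = 60. Contributing more than 21 just wastes the excess. So contributing exactly 21 is a best response.
Each player's payoff: 29 − 21 + 52 = 60.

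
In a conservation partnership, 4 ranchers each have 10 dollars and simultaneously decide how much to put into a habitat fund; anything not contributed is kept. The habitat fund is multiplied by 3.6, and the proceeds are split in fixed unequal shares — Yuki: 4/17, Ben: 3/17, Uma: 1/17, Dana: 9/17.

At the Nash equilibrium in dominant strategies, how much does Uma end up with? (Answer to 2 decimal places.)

12.12 dollars

Each unit j contributes comes back to j as 3.6 × (j's share), so j prefers to contribute only if that share exceeds 1/3.6 = 0.2778; otherwise keeping the unit dominates.
Dana alone (share 9/17) is above the threshold, contributing 10; the remaining 3 contribute 0. Total contributed: 10.
Uma keeps 10 and receives 3.6 × 10 × 1/17 = 2.12 from the habitat fund, for a payoff of 12.12.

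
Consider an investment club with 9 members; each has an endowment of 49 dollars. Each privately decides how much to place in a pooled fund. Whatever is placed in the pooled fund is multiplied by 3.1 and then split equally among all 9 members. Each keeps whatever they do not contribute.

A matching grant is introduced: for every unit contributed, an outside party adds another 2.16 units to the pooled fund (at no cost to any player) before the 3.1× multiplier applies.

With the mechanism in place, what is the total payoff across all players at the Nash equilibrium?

4320.04 dollars

Under the mechanism each unit contributed yields 3.1 × 3.16 / 9 = 1.0884 back to its contributor per unit of net cost, which exceeds 1, making full contribution the dominant choice for everyone.
At the Nash equilibrium everyone contributes 49. Group total payoff = 3.1 × 3.16 × 441 = 4320.04.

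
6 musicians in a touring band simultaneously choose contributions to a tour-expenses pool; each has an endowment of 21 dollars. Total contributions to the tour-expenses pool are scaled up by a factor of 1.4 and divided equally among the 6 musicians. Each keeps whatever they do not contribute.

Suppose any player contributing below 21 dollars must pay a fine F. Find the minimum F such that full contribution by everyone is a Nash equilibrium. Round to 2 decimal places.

16.10 dollars

Given the others contribute fully, the best deviation is to contribute 0 (any partial contribution still incurs the fine and gives up units whose private return 0.2333 is below 1).
Deviating from 21 to 0 saves 21 dollars but forfeits the deviator's share of the drop in the tour-expenses pool: 1.4/6 × 21 = 4.90.
So the deviation gain is 21 − 4.90 = 16.10, and the fine must be at least 16.10 dollars to wipe it out.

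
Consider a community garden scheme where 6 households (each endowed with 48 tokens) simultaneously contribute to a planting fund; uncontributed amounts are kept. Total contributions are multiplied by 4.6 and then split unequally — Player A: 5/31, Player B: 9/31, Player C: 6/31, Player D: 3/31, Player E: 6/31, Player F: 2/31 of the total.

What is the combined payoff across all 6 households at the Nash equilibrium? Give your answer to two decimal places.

For player j, contributing a unit is worthwhile iff 4.6 × (j's share) ≥ 1, i.e. iff j's share is at least 0.2174.
Only Player B (9/31) clears that bar, contributing 48; the remaining 5 contribute 0. Total contributed: 48.
The planting fund pays out 4.6 × 48 = 220.80 in total (split across the unequal shares, but the aggregate is all that matters for the group sum).
The 5 free-riders keep 48 each, adding 240. Group total = 240 + 220.80 = 460.80.

460.80 tokens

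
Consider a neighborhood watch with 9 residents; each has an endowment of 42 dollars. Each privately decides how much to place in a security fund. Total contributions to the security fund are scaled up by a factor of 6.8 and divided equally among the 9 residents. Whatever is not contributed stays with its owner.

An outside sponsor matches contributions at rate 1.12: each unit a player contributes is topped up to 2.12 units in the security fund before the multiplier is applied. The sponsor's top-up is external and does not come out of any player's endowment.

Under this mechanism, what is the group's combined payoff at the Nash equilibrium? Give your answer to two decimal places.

5449.25 dollars

The effective private return per unit is now 6.8 × 2.12 / 9 = 1.6018 > 1, so every player's dominant strategy flips to full contribution.
At the Nash equilibrium everyone contributes 42. Group total payoff = 6.8 × 2.12 × 378 = 5449.25.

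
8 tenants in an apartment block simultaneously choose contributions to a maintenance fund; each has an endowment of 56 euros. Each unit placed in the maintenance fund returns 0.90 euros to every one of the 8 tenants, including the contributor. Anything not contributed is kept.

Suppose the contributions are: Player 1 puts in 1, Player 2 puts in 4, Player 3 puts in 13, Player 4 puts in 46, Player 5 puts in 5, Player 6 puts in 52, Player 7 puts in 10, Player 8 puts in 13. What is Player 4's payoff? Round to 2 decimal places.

139.60 euros

Total contributed: 1 + 4 + 13 + 46 + 5 + 52 + 10 + 13 = 144.
Each receives 0.90 × 144 = 129.60 from the maintenance fund.
Player 4 keeps 56 − 46 = 10, so Player 4's payoff is 10 + 129.60 = 139.60.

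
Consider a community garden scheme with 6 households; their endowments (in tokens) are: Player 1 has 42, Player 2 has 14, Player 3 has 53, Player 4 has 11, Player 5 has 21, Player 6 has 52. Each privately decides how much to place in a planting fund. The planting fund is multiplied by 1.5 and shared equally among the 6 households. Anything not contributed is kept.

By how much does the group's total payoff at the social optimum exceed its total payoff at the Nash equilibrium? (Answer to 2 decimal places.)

96.50 tokens

The private return per contributed unit is 1.5/6 = 0.2500 < 1 for every player regardless of endowment, so the Nash equilibrium is zero contribution and the group total is Σ E_j = 42 + 14 + 53 + 11 + 21 + 52 = 193.
Each contributed unit returns 1.500 to the group, so the social optimum is full contribution by everyone: group total = 1.500 × 193 = 289.50.
Efficiency loss = (1.500 − 1) × 193 = 96.50.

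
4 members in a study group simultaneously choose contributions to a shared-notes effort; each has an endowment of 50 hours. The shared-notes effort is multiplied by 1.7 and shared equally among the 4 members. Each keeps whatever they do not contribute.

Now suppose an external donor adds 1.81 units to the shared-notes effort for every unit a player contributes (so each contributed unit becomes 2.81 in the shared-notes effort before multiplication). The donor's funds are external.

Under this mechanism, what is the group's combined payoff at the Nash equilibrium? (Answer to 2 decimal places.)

With the mechanism, a contributed unit returns 1.7 × 2.81 / 4 = 1.1943 per unit of net cost to the contributor — now above 1 — so contributing fully is weakly dominant for every player.
At the Nash equilibrium everyone contributes 50. Group total payoff = 1.7 × 2.81 × 200 = 955.40.

955.40 hours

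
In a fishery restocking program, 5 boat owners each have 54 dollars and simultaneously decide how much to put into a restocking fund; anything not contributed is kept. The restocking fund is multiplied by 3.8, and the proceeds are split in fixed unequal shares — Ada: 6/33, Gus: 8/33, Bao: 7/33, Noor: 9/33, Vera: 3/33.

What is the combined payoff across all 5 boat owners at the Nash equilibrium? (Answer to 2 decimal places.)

421.20 dollars

A player with share s gets back 3.8·s per unit contributed, so full contribution is dominant for anyone with s > 1/3.8 = 0.2632 and zero contribution is dominant for anyone below.
Noor alone (share 9/33) is above the threshold, contributing 54; the remaining 4 contribute 0. Total contributed: 54.
The restocking fund pays out 3.8 × 54 = 205.20 in total (split across the unequal shares, but the aggregate is all that matters for the group sum).
The 4 free-riders keep 54 each, adding 216. Group total = 216 + 205.20 = 421.20.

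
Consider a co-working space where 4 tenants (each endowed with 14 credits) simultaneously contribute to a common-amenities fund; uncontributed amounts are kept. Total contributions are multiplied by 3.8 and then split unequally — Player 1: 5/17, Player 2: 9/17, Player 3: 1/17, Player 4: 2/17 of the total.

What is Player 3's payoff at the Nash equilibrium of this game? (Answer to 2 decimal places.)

Player j's private return per contributed unit is 3.8 × (j's share). Contributing is weakly dominant for j when that share is at least 1/3.8 = 0.2632, and contributing 0 is dominant otherwise.
The shares above 0.2632 belong to Player 1 and Player 2, contributing 14 each; the remaining 2 contribute 0. Total contributed: 28.
Player 3 keeps 14 and receives 3.8 × 28 × 1/17 = 6.26 from the common-amenities fund, for a payoff of 20.26.

20.26 credits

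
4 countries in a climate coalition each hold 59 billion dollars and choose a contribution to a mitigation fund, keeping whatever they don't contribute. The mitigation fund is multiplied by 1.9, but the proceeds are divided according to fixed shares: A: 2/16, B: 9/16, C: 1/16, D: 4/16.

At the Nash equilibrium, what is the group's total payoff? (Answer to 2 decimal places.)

For player j, contributing a unit is worthwhile iff 1.9 × (j's share) ≥ 1, i.e. iff j's share is at least 0.5263.
The only share above 0.5263 is B's 9/16, contributing 59; the remaining 3 contribute 0. Total contributed: 59.
The mitigation fund pays out 1.9 × 59 = 112.10 in total (split across the unequal shares, but the aggregate is all that matters for the group sum).
The 3 free-riders keep 59 each, adding 177. Group total = 177 + 112.10 = 289.10.

289.10 billion dollars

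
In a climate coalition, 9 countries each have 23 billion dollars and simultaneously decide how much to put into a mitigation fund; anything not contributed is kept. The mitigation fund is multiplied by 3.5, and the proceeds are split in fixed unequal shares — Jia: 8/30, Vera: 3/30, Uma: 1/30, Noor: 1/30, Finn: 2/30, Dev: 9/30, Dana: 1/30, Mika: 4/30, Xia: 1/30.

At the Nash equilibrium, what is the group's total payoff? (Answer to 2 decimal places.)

264.50 billion dollars

Player j's private return per contributed unit is 3.5 × (j's share). Contributing is weakly dominant for j when that share is at least 1/3.5 = 0.2857, and contributing 0 is dominant otherwise.
Only Dev (9/30) clears that bar, contributing 23; the remaining 8 contribute 0. Total contributed: 23.
The mitigation fund pays out 3.5 × 23 = 80.50 in total (split across the unequal shares, but the aggregate is all that matters for the group sum).
The 8 free-riders keep 23 each, adding 184. Group total = 184 + 80.50 = 264.50.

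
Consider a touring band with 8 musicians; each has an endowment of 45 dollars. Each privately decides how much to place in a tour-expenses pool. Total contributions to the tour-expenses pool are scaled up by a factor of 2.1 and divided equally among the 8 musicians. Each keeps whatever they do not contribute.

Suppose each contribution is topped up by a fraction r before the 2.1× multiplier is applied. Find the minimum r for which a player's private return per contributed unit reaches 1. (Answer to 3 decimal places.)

With matching at rate r, one contributed unit becomes (1 + r) in the tour-expenses pool and returns 2.1 × (1 + r) / 8 to the contributor.
Setting this equal to 1: 1 + r = 8/2.1 = 3.8095.
So the minimum matching rate is r = 3.8095 − 1 = 2.810.

2.810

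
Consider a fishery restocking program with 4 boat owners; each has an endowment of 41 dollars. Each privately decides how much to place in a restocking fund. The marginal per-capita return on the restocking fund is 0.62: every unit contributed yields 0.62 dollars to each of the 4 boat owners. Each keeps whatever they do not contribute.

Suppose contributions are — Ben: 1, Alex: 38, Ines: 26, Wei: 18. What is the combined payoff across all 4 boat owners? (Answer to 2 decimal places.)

Total contributed: 1 + 38 + 26 + 18 = 83; total kept: 4 × 41 − 83 = 81.
The restocking fund pays out 0.62 × 4 × 83 = 205.84 in aggregate.
Group total = 81 + 205.84 = 286.84.

286.84 dollars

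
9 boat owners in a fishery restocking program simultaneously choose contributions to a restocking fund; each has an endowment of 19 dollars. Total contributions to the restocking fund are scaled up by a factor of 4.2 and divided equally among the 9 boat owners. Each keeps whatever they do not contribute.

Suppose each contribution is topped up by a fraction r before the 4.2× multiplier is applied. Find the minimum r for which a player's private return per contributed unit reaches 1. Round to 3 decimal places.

With matching at rate r, one contributed unit becomes (1 + r) in the restocking fund and returns 4.2 × (1 + r) / 9 to the contributor.
Setting this equal to 1: 1 + r = 9/4.2 = 2.1429.
So the minimum matching rate is r = 2.1429 − 1 = 1.143.

1.143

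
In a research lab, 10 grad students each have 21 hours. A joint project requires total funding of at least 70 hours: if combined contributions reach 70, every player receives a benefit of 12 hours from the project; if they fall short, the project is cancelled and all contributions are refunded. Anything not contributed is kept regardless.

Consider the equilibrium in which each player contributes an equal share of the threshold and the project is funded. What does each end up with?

Equal share of the threshold: 70/10 = 7.
At this profile no one gains by cutting their contribution: any cut drops the total below 70, the project is cancelled, contributions are refunded, and the deviator ends with 21, which is less than 21 − 7 + 12 = 26. Contributing more than 7 just wastes the excess. So contributing exactly 7 is a best response.
Each player's payoff: 21 − 7 + 12 = 26.

26 hours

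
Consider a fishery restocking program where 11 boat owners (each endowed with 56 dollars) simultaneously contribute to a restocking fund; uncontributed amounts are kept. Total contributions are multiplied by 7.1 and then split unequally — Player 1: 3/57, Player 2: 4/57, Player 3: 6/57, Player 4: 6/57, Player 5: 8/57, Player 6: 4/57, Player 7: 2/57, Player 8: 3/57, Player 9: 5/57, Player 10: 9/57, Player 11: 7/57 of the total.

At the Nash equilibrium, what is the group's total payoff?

For player j, contributing a unit is worthwhile iff 7.1 × (j's share) ≥ 1, i.e. iff j's share is at least 0.1408.
Player 10 alone (share 9/57) is above the threshold, contributing 56; the remaining 10 contribute 0. Total contributed: 56.
The restocking fund pays out 7.1 × 56 = 397.60 in total (split across the unequal shares, but the aggregate is all that matters for the group sum).
The 10 free-riders keep 56 each, adding 560. Group total = 560 + 397.60 = 957.60.

957.60 dollars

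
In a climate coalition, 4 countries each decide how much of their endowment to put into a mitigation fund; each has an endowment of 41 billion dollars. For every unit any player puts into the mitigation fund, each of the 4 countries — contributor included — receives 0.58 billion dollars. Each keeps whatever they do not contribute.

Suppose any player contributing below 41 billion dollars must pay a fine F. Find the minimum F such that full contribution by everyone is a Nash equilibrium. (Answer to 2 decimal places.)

Given the others contribute fully, the best deviation is to contribute 0 (any partial contribution still incurs the fine and gives up units whose private return 0.58 is below 1).
Deviating from 41 to 0 saves 41 billion dollars but forfeits the deviator's share of the drop in the mitigation fund: 0.58 × 41 = 23.78.
So the deviation gain is 41 − 23.78 = 17.22, and the fine must be at least 17.22 billion dollars to wipe it out.

17.22 billion dollars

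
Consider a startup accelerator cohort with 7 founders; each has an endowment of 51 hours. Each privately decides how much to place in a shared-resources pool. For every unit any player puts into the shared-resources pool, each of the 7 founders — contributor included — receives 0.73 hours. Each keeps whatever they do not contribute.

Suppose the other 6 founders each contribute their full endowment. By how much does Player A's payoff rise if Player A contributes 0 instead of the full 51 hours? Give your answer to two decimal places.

Switching from a contribution of 51 to 0 lets Player A keep an extra 51 hours, but lowers the shared-resources pool by 51, which costs Player A their own share of that drop: 0.73 × 51 = 37.23.
Net gain = 51 − 37.23 = 13.77. The private return per contributed unit (0.73) is below 1, so free-riding is indeed the best response regardless of what the others do.

13.77 hours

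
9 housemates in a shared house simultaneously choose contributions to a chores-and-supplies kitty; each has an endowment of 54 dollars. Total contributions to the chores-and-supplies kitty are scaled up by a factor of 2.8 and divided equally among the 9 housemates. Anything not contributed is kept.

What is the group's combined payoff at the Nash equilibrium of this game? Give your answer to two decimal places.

Each contributed unit returns 2.8/9 = 0.3111 to its contributor — below 1 — so contributing 0 is dominant for every player. At the Nash equilibrium everyone keeps their 54, and the group total is 9 × 54 = 486.

486.00 dollars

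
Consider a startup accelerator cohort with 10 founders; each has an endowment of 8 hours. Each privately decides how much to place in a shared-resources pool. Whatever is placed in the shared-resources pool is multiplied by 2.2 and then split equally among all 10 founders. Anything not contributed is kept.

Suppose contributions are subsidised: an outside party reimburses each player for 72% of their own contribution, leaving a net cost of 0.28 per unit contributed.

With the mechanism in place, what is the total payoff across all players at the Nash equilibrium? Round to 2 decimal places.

Even with the mechanism, each unit contributed returns only (2.2/10) / 0.28 = 0.7857 per unit of net cost, so contributing nothing is still dominant.
At the Nash equilibrium no one contributes; group total payoff = 10 × 8 = 80.

80.00 hours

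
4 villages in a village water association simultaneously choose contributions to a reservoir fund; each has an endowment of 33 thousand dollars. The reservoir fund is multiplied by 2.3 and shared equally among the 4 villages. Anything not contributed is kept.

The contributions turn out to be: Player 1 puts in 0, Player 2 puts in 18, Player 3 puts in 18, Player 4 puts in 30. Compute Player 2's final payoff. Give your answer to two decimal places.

52.95 thousand dollars

Total contributed: 0 + 18 + 18 + 30 = 66.
Each receives 2.3 × 66 / 4 = 37.95 from the reservoir fund.
Player 2 keeps 33 − 18 = 15, so Player 2's payoff is 15 + 37.95 = 52.95.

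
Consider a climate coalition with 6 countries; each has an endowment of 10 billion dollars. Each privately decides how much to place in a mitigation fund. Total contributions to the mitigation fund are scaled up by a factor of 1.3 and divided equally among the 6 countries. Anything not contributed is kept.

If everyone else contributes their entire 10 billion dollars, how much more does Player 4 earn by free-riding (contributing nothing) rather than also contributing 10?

Switching from a contribution of 10 to 0 lets Player 4 keep an extra 10 billion dollars, but lowers the mitigation fund by 10, which costs Player 4 their own share of that drop: 1.3/6 × 10 = 2.17.
Net gain = 10 − 2.17 = 7.83. The private return per contributed unit (0.2167) is below 1, so free-riding is indeed the best response regardless of what the others do.

7.83 billion dollars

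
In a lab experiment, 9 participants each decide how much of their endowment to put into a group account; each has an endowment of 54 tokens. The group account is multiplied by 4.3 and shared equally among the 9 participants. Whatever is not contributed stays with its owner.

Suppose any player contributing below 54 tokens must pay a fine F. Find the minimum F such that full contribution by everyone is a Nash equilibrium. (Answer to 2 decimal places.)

28.20 tokens

Given the others contribute fully, the best deviation is to contribute 0 (any partial contribution still incurs the fine and gives up units whose private return 0.4778 is below 1).
Deviating from 54 to 0 saves 54 tokens but forfeits the deviator's share of the drop in the group account: 4.3/9 × 54 = 25.80.
So the deviation gain is 54 − 25.80 = 28.20, and the fine must be at least 28.20 tokens to wipe it out.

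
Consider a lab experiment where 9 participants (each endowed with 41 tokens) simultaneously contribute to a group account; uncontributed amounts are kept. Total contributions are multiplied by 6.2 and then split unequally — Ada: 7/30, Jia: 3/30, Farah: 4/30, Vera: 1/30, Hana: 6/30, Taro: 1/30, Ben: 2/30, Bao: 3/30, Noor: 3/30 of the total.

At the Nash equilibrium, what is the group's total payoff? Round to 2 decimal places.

795.40 tokens

Player j's private return per contributed unit is 6.2 × (j's share). Contributing is weakly dominant for j when that share is at least 1/6.2 = 0.1613, and contributing 0 is dominant otherwise.
Ada and Hana clear that bar, contributing 41 each; the remaining 7 contribute 0. Total contributed: 82.
The group account pays out 6.2 × 82 = 508.40 in total (split across the unequal shares, but the aggregate is all that matters for the group sum).
The 7 free-riders keep 41 each, adding 287. Group total = 287 + 508.40 = 795.40.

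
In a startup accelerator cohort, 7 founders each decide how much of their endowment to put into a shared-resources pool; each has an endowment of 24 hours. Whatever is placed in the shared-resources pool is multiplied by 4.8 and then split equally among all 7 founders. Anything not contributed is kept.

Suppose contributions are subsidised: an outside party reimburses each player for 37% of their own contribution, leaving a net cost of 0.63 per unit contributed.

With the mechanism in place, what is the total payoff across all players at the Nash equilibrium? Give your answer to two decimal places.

With the mechanism, a contributed unit returns (4.8/7) / 0.63 = 1.0884 per unit of net cost to the contributor — now above 1 — so contributing fully is weakly dominant for every player.
At the Nash equilibrium everyone contributes 24. Group total payoff = 7 × (24 × 0.37 + 4.8 × 24) = 868.56.

868.56 hours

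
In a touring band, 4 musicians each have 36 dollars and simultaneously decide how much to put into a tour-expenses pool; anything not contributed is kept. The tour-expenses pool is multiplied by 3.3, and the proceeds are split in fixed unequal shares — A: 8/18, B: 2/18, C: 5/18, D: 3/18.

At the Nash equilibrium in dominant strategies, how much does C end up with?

69.00 dollars

A player with share s gets back 3.3·s per unit contributed, so full contribution is dominant for anyone with s > 1/3.3 = 0.3030 and zero contribution is dominant for anyone below.
A alone (share 8/18) is above the threshold, contributing 36; the remaining 3 contribute 0. Total contributed: 36.
C keeps 36 and receives 3.3 × 36 × 5/18 = 33.00 from the tour-expenses pool, for a payoff of 69.00.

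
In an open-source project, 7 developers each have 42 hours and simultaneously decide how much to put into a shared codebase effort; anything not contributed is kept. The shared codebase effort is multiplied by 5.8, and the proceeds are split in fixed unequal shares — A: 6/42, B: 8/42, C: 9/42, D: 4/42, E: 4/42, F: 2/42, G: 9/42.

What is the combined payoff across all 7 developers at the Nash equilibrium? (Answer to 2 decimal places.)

A player with share s gets back 5.8·s per unit contributed, so full contribution is dominant for anyone with s > 1/5.8 = 0.1724 and zero contribution is dominant for anyone below.
The shares above 0.1724 belong to B, C and G, contributing 42 each; the remaining 4 contribute 0. Total contributed: 126.
The shared codebase effort pays out 5.8 × 126 = 730.80 in total (split across the unequal shares, but the aggregate is all that matters for the group sum).
The 4 free-riders keep 42 each, adding 168. Group total = 168 + 730.80 = 898.80.

898.80 hours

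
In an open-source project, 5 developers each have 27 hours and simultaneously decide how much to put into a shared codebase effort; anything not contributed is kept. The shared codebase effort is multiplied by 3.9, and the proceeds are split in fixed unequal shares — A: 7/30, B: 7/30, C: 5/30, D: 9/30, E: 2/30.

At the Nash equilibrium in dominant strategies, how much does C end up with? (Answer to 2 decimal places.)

Each unit j contributes comes back to j as 3.9 × (j's share), so j prefers to contribute only if that share exceeds 1/3.9 = 0.2564; otherwise keeping the unit dominates.
Only D (9/30) clears that bar, contributing 27; the remaining 4 contribute 0. Total contributed: 27.
C keeps 27 and receives 3.9 × 27 × 5/30 = 17.55 from the shared codebase effort, for a payoff of 44.55.

44.55 hours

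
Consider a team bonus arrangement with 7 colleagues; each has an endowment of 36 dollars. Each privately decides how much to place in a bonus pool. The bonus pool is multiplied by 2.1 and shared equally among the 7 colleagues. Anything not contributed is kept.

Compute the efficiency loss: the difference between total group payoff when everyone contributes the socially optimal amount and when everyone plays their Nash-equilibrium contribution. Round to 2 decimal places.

277.20 dollars

Each contributed unit returns 2.1/7 = 0.3000 to its contributor — below 1 — so contributing 0 is dominant for every player. At the Nash equilibrium everyone keeps their 36, and the group total is 7 × 36 = 252.
Each contributed unit returns 2.100 to the group as a whole (0.3000 to each of 7 players), which exceeds 1, so the social optimum is full contribution: group total = 2.100 × 252 = 529.20.
Efficiency loss = 529.20 − 252 = 277.20.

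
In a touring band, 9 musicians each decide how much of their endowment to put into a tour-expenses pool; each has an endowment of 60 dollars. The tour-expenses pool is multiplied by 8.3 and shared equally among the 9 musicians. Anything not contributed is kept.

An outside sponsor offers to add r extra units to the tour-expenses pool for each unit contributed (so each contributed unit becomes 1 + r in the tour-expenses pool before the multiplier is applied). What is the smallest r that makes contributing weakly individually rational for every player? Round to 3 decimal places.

0.084

With matching at rate r, one contributed unit becomes (1 + r) in the tour-expenses pool and returns 8.3 × (1 + r) / 9 to the contributor.
Setting this equal to 1: 1 + r = 9/8.3 = 1.0843.
So the minimum matching rate is r = 1.0843 − 1 = 0.084.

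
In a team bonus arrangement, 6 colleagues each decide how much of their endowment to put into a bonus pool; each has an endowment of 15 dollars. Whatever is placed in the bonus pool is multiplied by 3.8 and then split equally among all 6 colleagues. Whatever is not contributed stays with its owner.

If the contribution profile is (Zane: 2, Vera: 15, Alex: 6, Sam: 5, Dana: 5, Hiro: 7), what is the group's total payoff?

202.00 dollars

Total contributed: 2 + 15 + 6 + 5 + 5 + 7 = 40; total kept: 6 × 15 − 40 = 50.
The bonus pool pays out 3.8 × 40 = 152.00 in aggregate.
Group total = 50 + 152.00 = 202.00.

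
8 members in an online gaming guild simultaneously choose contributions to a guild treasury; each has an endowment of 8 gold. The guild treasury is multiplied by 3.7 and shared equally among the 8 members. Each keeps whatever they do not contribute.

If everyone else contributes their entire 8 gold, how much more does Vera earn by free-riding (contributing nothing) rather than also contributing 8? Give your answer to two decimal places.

Switching from a contribution of 8 to 0 lets Vera keep an extra 8 gold, but lowers the guild treasury by 8, which costs Vera their own share of that drop: 3.7/8 × 8 = 3.70.
Net gain = 8 − 3.70 = 4.30. The private return per contributed unit (0.4625) is below 1, so free-riding is indeed the best response regardless of what the others do.

4.30 gold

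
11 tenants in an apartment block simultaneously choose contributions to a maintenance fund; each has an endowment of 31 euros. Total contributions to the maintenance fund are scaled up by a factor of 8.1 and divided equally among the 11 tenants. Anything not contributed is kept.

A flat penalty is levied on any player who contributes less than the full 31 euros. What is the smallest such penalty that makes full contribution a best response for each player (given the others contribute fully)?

8.17 euros

Given the others contribute fully, the best deviation is to contribute 0 (any partial contribution still incurs the fine and gives up units whose private return 0.7364 is below 1).
Deviating from 31 to 0 saves 31 euros but forfeits the deviator's share of the drop in the maintenance fund: 8.1/11 × 31 = 22.83.
So the deviation gain is 31 − 22.83 = 8.17, and the fine must be at least 8.17 euros to wipe it out.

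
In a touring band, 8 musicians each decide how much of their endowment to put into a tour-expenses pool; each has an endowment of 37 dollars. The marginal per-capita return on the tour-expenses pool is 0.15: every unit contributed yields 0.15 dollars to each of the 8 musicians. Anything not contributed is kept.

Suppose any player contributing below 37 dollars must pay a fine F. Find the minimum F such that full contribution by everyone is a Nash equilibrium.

Given the others contribute fully, the best deviation is to contribute 0 (any partial contribution still incurs the fine and gives up units whose private return 0.15 is below 1).
Deviating from 37 to 0 saves 37 dollars but forfeits the deviator's share of the drop in the tour-expenses pool: 0.15 × 37 = 5.55.
So the deviation gain is 37 − 5.55 = 31.45, and the fine must be at least 31.45 dollars to wipe it out.

31.45 dollars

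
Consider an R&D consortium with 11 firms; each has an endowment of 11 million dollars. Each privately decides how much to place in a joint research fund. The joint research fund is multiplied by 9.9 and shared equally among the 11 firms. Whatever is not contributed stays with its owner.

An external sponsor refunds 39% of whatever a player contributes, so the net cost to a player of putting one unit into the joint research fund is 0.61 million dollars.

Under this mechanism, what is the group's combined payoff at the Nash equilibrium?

With the mechanism, a contributed unit returns (9.9/11) / 0.61 = 1.4754 per unit of net cost to the contributor — now above 1 — so contributing fully is weakly dominant for every player.
At the Nash equilibrium everyone contributes 11. Group total payoff = 11 × (11 × 0.39 + 9.9 × 11) = 1245.09.

1245.09 million dollars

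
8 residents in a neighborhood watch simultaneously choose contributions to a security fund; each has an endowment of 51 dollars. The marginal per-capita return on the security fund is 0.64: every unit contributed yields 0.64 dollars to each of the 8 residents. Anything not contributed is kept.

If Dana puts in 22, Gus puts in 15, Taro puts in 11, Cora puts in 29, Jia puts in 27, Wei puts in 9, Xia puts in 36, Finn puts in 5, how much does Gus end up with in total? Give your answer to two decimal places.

134.56 dollars

Total contributed: 22 + 15 + 11 + 29 + 27 + 9 + 36 + 5 = 154.
Each receives 0.64 × 154 = 98.56 from the security fund.
Gus keeps 51 − 15 = 36, so Gus's payoff is 36 + 98.56 = 134.56.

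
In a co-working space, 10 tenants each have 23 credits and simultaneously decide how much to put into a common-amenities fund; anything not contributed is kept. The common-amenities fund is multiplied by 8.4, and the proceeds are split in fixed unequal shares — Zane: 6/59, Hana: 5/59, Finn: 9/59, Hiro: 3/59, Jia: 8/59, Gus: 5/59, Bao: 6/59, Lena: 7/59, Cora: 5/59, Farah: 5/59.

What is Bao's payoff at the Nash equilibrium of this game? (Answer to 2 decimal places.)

Player j's private return per contributed unit is 8.4 × (j's share). Contributing is weakly dominant for j when that share is at least 1/8.4 = 0.1190, and contributing 0 is dominant otherwise.
Finn and Jia clear that bar, contributing 23 each; the remaining 8 contribute 0. Total contributed: 46.
Bao keeps 23 and receives 8.4 × 46 × 6/59 = 39.29 from the common-amenities fund, for a payoff of 62.29.

62.29 credits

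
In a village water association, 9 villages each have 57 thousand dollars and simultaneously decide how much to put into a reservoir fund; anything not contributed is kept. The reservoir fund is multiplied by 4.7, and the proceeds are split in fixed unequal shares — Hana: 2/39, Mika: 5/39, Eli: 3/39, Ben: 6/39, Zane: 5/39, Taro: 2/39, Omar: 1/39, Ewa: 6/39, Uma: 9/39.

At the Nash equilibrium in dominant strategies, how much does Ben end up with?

98.22 thousand dollars

For player j, contributing a unit is worthwhile iff 4.7 × (j's share) ≥ 1, i.e. iff j's share is at least 0.2128.
Only Uma (9/39) clears that bar, contributing 57; the remaining 8 contribute 0. Total contributed: 57.
Ben keeps 57 and receives 4.7 × 57 × 6/39 = 41.22 from the reservoir fund, for a payoff of 98.22.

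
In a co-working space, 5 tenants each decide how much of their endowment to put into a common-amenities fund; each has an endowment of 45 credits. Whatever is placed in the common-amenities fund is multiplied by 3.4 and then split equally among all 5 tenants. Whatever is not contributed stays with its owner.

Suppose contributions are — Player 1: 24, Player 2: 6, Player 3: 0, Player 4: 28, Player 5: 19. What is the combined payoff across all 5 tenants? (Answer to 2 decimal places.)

Total contributed: 24 + 6 + 0 + 28 + 19 = 77; total kept: 5 × 45 − 77 = 148.
The common-amenities fund pays out 3.4 × 77 = 261.80 in aggregate.
Group total = 148 + 261.80 = 409.80.

409.80 credits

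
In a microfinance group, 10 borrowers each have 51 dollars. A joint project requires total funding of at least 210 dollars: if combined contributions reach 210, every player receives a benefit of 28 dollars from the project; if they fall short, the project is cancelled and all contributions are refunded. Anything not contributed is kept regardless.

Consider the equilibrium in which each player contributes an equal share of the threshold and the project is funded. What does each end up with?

58 dollars

Equal share of the threshold: 210/10 = 21.
At this profile no one gains by cutting their contribution: any cut drops the total below 210, the project is cancelled, contributions are refunded, and the deviator ends with 51, which is less than 51 − 21 + 28 = 58. Contributing more than 21 just wastes the excess. So contributing exactly 21 is a best response.
Each player's payoff: 51 − 21 + 28 = 58.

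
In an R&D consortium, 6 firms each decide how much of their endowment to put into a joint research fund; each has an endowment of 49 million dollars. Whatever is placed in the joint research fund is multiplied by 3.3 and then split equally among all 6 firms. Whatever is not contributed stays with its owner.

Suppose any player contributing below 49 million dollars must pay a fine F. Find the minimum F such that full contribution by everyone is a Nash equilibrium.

22.05 million dollars

Given the others contribute fully, the best deviation is to contribute 0 (any partial contribution still incurs the fine and gives up units whose private return 0.5500 is below 1).
Deviating from 49 to 0 saves 49 million dollars but forfeits the deviator's share of the drop in the joint research fund: 3.3/6 × 49 = 26.95.
So the deviation gain is 49 − 26.95 = 22.05, and the fine must be at least 22.05 million dollars to wipe it out.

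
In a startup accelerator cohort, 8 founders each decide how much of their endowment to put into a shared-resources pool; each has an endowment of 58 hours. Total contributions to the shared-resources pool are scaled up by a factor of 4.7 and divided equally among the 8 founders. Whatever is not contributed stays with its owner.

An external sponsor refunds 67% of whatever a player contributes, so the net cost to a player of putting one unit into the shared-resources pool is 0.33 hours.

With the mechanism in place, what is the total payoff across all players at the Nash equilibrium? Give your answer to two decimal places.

The effective private return per unit is now (4.7/8) / 0.33 = 1.7803 > 1, so every player's dominant strategy flips to full contribution.
At the Nash equilibrium everyone contributes 58. Group total payoff = 8 × (58 × 0.67 + 4.7 × 58) = 2491.68.

2491.68 hours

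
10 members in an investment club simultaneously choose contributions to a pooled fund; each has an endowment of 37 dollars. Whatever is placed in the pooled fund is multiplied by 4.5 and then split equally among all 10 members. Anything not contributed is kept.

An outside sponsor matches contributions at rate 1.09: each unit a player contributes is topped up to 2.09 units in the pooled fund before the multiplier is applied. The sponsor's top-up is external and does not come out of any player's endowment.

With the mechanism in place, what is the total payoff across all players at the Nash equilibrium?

With the mechanism, a contributed unit returns 4.5 × 2.09 / 10 = 0.9405 per unit of net cost — still below 1 — so contributing 0 remains dominant for every player.
Everyone keeps their endowment and the group total is 10 × 37 = 370.

370.00 dollars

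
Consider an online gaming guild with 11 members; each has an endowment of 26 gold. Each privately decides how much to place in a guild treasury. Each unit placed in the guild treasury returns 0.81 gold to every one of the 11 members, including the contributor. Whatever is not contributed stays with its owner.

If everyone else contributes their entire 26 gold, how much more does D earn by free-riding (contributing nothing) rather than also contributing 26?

Switching from a contribution of 26 to 0 lets D keep an extra 26 gold, but lowers the guild treasury by 26, which costs D their own share of that drop: 0.81 × 26 = 21.06.
Net gain = 26 − 21.06 = 4.94. The private return per contributed unit (0.81) is below 1, so free-riding is indeed the best response regardless of what the others do.

4.94 gold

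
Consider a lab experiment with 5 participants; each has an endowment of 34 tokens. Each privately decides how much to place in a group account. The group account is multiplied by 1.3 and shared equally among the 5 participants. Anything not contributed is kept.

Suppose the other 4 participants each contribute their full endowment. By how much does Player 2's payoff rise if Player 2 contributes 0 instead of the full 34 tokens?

25.16 tokens

Switching from a contribution of 34 to 0 lets Player 2 keep an extra 34 tokens, but lowers the group account by 34, which costs Player 2 their own share of that drop: 1.3/5 × 34 = 8.84.
Net gain = 34 − 8.84 = 25.16. The private return per contributed unit (0.2600) is below 1, so free-riding is indeed the best response regardless of what the others do.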